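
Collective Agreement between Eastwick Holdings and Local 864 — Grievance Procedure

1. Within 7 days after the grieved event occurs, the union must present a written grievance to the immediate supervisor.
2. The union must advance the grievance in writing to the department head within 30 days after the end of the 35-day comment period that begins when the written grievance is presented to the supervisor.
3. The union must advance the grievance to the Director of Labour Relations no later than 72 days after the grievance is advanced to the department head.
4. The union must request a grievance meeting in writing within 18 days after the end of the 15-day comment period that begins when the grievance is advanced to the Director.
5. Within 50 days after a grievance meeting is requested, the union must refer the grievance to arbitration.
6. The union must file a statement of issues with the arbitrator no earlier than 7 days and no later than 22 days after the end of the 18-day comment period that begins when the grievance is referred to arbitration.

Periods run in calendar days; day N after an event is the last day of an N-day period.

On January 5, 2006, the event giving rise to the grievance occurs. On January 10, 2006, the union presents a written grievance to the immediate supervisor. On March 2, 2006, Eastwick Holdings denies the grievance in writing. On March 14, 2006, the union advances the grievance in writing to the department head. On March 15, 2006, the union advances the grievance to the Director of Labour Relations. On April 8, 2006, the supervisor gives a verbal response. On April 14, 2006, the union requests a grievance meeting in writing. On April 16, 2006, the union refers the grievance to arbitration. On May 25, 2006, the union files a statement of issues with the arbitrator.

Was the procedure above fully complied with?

(1) due by January 5, 2006 + 7 days = January 12, 2006; done January 10, 2006 — timely.
(2) due by February 14, 2006 + 30 days = March 16, 2006; done March 14, 2006 — timely.
(3) due by March 14, 2006 + 72 days = May 25, 2006; done March 15, 2006 — timely.
(4) due by March 30, 2006 + 18 days = April 17, 2006; done April 14, 2006 — timely.
(5) due by April 14, 2006 + 50 days = June 3, 2006; done April 16, 2006 — timely.
(6) the permitted window runs from May 4, 2006 + 7 = May 11, 2006 to May 4, 2006 + 22 = May 26, 2006; May 25, 2006 falls inside that range.

Yes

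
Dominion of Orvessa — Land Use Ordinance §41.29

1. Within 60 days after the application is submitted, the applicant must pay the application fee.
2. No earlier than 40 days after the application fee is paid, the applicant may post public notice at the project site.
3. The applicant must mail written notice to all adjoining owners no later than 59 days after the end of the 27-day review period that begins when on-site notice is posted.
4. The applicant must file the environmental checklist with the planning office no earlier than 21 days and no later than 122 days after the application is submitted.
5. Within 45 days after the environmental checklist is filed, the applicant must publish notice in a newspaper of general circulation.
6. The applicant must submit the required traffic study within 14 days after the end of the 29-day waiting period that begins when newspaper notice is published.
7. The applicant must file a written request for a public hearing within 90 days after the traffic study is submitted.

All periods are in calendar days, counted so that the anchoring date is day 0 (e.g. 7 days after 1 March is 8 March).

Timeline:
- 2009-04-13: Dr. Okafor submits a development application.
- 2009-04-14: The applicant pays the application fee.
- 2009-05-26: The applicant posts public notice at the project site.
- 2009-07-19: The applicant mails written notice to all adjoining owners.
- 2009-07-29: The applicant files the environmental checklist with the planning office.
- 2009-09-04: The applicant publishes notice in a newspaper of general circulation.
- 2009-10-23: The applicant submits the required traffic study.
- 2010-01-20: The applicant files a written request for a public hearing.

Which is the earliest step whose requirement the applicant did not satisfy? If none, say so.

Step 6

(1) due by 2009-04-13 + 60 days = 2009-06-12; completed 2009-04-14, before the deadline.
(2) permitted from 2009-04-14 + 40 days = 2009-05-24 onward; done 2009-05-26, after the minimum wait.
(3) due by 2009-06-22 + 59 days = 2009-08-20; done 2009-07-19 — timely.
(4) the permitted window runs from 2009-04-13 + 21 = 2009-05-04 to 2009-04-13 + 122 = 2009-08-13; done 2009-07-29, which is between those dates.
(5) due by 2009-07-29 + 45 days = 2009-09-12; completed 2009-09-04, before the deadline.
(6) due by 2009-10-03 + 14 days = 2009-10-17; done 2009-10-23 — 6 days late.
That is the first point of non-compliance.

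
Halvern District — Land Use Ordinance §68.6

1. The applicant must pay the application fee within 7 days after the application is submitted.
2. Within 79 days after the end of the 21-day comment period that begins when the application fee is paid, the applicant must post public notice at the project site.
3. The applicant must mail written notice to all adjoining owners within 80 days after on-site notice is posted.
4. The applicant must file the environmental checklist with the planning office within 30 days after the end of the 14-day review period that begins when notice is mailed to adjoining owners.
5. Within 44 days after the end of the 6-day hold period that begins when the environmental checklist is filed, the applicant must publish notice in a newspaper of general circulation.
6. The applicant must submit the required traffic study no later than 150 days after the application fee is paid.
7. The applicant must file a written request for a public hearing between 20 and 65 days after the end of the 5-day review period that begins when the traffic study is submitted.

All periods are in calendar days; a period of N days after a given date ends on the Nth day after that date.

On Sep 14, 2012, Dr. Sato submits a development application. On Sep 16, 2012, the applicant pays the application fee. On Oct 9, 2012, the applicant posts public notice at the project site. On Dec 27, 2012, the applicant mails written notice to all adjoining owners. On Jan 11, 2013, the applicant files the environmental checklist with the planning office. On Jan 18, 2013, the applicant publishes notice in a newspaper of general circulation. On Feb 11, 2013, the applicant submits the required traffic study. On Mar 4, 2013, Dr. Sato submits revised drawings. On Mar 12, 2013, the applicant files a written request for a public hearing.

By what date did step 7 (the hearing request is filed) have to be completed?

The traffic study is submitted on Feb 11, 2013; the 5-day review period therefore ends Feb 16, 2013, and step 7 runs from that date. The window is 20–65 days after Feb 16, 2013; it closes on Apr 22, 2013.

Apr 22, 2013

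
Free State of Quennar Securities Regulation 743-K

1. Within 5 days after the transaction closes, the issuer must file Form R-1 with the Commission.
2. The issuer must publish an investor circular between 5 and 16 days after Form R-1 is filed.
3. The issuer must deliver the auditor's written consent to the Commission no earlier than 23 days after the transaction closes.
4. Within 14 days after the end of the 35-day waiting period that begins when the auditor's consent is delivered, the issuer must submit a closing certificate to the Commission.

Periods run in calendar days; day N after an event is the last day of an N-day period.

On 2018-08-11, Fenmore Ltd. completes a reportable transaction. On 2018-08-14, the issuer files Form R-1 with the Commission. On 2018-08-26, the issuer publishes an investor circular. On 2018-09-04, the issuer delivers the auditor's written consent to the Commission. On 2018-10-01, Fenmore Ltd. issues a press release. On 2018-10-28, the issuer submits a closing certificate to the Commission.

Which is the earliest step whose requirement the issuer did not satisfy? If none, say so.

Step 4

(1) due by 2018-08-11 + 5 days = 2018-08-16; completed 2018-08-14, before the deadline.
(2) the permitted window runs from 2018-08-14 + 5 = 2018-08-19 to 2018-08-14 + 16 = 2018-08-30; done 2018-08-26, which is between those dates.
(3) permitted from 2018-08-11 + 23 days = 2018-09-03 onward; done 2018-09-04, after the minimum wait.
(4) due by 2018-10-09 + 14 days = 2018-10-23; done 2018-10-28 — 5 days late.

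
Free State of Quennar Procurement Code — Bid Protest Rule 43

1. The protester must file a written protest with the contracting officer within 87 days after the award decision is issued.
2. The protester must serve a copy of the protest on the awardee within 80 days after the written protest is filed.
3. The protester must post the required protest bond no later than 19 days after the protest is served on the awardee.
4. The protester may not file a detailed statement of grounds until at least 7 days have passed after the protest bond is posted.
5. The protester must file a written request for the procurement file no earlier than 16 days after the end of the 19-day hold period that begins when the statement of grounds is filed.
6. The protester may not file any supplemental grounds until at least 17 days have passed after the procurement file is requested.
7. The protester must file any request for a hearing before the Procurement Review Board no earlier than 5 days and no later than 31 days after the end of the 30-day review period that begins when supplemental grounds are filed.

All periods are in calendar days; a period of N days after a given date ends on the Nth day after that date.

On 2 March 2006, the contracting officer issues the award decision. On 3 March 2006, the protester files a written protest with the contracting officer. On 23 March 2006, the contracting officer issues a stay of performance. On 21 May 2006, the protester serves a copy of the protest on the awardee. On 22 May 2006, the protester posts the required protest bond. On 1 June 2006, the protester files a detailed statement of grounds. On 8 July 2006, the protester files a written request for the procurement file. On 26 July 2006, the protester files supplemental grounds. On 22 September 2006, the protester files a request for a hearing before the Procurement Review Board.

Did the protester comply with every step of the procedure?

Yes

Step 1 — counting 87 days from 2 March 2006 (when the award decision is issued) gives a deadline of 28 May 2006; done 3 March 2006 — timely.
Step 2 — counting 80 days from 3 March 2006 (when the written protest is filed) gives a deadline of 22 May 2006; 21 May 2006 is within that limit.
Step 3 — counting 19 days from 21 May 2006 (when the protest is served on the awardee) gives a deadline of 9 June 2006; 22 May 2006 is within that limit.
Step 4 — must wait 7 days from 22 May 2006 (when the protest bond is posted), so not before 29 May 2006; done 1 June 2006 — permitted.
Step 5 — must wait 16 days from 20 June 2006 (end of the 19-day hold period, which began when the statement of grounds is filed on 1 June 2006), so not before 6 July 2006; done 8 July 2006 — permitted.
Step 6 — must wait 17 days from 8 July 2006 (when the procurement file is requested), so not before 25 July 2006; 26 July 2006 is on or after that date.
Step 7 — 5 and 31 days from 25 August 2006 (end of the 30-day review period, which began when supplemental grounds are filed on 26 July 2006) are 30 August 2006 and 25 September 2006 respectively; done 22 September 2006, which is between those dates.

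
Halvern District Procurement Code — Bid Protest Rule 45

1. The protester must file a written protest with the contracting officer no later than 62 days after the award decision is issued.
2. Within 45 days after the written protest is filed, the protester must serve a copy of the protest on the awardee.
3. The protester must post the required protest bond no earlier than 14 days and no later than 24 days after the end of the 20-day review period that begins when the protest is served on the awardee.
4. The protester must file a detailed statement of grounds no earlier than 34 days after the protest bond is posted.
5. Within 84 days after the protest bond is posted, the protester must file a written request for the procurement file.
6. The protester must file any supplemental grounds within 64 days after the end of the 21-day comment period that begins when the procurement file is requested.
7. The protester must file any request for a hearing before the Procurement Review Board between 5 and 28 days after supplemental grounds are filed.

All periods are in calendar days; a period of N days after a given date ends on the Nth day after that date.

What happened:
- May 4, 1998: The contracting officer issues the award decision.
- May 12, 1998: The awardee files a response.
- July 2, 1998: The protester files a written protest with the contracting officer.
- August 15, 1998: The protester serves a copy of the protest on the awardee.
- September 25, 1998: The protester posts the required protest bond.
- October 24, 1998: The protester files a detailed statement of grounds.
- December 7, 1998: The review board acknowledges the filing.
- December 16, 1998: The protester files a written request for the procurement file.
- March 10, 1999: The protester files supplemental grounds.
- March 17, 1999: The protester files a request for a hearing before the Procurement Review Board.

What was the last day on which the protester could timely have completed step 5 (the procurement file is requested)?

Step 5 runs from September 25, 1998, when the protest bond is posted. 84 days after September 25, 1998 is December 18, 1998.

December 18, 1998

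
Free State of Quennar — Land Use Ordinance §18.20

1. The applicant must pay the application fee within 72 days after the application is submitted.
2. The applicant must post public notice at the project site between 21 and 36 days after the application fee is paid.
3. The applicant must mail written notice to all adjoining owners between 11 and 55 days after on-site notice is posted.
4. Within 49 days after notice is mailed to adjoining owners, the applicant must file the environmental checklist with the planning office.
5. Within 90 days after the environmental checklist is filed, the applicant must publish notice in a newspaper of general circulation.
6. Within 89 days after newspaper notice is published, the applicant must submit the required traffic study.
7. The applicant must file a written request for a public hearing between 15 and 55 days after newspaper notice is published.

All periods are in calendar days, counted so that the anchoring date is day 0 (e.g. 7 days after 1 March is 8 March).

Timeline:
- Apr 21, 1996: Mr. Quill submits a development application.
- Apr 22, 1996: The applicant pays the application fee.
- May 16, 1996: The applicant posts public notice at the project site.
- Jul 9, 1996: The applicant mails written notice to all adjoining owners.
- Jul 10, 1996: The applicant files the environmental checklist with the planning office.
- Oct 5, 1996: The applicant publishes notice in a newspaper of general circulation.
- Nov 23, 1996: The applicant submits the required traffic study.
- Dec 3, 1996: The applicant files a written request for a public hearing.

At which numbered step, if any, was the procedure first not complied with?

Step 1: 72 days after Apr 21, 1996 (when the application is submitted) is Jul 2, 1996; completed Apr 22, 1996, before the deadline.
Step 2: the window is 21–36 days after Apr 22, 1996 (when the application fee is paid), so May 13, 1996 through May 28, 1996; done May 16, 1996 — within the window.
Step 3: the window is 11–55 days after May 16, 1996 (when on-site notice is posted), so May 27, 1996 through Jul 10, 1996; done Jul 9, 1996, which is between those dates.
Step 4: 49 days after Jul 9, 1996 (when notice is mailed to adjoining owners) is Aug 27, 1996; completed Jul 10, 1996, before the deadline.
Step 5: 90 days after Jul 10, 1996 (when the environmental checklist is filed) is Oct 8, 1996; Oct 5, 1996 is within that limit.
Step 6: 89 days after Oct 5, 1996 (when newspaper notice is published) is Jan 2, 1997; done Nov 23, 1996 — timely.
Step 7: the window is 15–55 days after Oct 5, 1996 (when newspaper notice is published), so Oct 20, 1996 through Nov 29, 1996; done Dec 3, 1996 — 4 days after the window closed.

Step 7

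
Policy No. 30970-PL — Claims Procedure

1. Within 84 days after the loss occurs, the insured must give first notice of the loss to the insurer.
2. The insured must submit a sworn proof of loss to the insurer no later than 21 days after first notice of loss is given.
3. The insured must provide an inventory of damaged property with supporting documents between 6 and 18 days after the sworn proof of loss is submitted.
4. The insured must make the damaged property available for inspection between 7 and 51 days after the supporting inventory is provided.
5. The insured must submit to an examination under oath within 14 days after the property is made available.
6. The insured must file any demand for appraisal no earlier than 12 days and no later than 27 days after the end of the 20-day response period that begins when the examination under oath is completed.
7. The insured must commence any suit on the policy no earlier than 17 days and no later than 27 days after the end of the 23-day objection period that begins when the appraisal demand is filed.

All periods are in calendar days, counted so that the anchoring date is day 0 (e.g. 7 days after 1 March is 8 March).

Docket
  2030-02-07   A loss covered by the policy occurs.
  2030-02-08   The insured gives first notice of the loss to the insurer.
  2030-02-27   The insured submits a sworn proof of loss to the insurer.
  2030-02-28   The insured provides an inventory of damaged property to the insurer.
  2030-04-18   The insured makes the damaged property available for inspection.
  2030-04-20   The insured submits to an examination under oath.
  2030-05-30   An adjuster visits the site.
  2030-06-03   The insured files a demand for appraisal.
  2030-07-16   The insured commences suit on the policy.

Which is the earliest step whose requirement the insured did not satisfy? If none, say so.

Step 3

Step 1: 84 days after 2030-02-07 (when the loss occurs) is 2030-05-02; completed 2030-02-08, before the deadline.
Step 2: 21 days after 2030-02-08 (when first notice of loss is given) is 2030-03-01; done 2030-02-27 — timely.
Step 3: the window is 6–18 days after 2030-02-27 (when the sworn proof of loss is submitted), so 2030-03-05 through 2030-03-17; 2030-02-28 is 5 days too early.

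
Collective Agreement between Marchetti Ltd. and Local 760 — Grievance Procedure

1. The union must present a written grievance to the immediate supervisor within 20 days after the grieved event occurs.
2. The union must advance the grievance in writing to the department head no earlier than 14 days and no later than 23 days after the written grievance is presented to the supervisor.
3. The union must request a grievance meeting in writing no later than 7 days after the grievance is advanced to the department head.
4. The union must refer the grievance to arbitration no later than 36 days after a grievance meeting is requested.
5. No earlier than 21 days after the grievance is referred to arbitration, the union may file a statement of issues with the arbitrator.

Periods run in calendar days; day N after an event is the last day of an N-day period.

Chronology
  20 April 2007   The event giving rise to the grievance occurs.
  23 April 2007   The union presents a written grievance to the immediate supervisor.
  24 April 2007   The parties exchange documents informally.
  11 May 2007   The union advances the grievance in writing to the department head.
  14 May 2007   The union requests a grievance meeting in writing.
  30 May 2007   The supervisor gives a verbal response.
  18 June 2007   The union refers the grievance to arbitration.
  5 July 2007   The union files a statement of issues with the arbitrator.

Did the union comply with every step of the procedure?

No

(1) due by 20 April 2007 + 20 days = 10 May 2007; 23 April 2007 is within that limit.
(2) the permitted window runs from 23 April 2007 + 14 = 7 May 2007 to 23 April 2007 + 23 = 16 May 2007; done 11 May 2007, which is between those dates.
(3) due by 11 May 2007 + 7 days = 18 May 2007; completed 14 May 2007, before the deadline.
(4) due by 14 May 2007 + 36 days = 19 June 2007; 18 June 2007 is within that limit.
(5) permitted from 18 June 2007 + 21 days = 9 July 2007 onward; 5 July 2007 is 4 days before the earliest permitted date.
The procedure was therefore not followed at step 5.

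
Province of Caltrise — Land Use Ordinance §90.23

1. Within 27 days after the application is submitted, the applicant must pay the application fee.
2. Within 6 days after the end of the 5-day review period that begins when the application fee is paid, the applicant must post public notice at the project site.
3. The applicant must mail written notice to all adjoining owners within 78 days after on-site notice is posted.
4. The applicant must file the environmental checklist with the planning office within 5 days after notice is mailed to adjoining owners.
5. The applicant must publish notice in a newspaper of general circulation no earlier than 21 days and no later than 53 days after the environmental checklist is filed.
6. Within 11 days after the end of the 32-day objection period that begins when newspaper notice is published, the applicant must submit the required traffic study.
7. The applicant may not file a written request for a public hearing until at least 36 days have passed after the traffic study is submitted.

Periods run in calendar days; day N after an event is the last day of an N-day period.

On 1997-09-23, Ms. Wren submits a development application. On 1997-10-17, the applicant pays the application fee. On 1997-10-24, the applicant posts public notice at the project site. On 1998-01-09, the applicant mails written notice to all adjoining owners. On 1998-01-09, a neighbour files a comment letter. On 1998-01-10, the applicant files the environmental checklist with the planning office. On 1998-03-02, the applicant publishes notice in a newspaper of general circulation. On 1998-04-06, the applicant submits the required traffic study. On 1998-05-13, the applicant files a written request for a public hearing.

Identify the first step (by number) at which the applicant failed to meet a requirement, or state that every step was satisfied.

None — every step was satisfied

Step 1 — counting 27 days from 1997-09-23 (when the application is submitted) gives a deadline of 1997-10-20; completed 1997-10-17, before the deadline.
Step 2 — counting 6 days from 1997-10-22 (end of the 5-day review period, which began when the application fee is paid on 1997-10-17) gives a deadline of 1997-10-28; 1997-10-24 is within that limit.
Step 3 — counting 78 days from 1997-10-24 (when on-site notice is posted) gives a deadline of 1998-01-10; done 1998-01-09 — timely.
Step 4 — counting 5 days from 1998-01-09 (when notice is mailed to adjoining owners) gives a deadline of 1998-01-14; 1998-01-10 is within that limit.
Step 5 — 21 and 53 days from 1998-01-10 (when the environmental checklist is filed) are 1998-01-31 and 1998-03-04 respectively; 1998-03-02 falls inside that range.
Step 6 — counting 11 days from 1998-04-03 (end of the 32-day objection period, which began when newspaper notice is published on 1998-03-02) gives a deadline of 1998-04-14; 1998-04-06 is within that limit.
Step 7 — must wait 36 days from 1998-04-06 (when the traffic study is submitted), so not before 1998-05-12; done 1998-05-13 — permitted.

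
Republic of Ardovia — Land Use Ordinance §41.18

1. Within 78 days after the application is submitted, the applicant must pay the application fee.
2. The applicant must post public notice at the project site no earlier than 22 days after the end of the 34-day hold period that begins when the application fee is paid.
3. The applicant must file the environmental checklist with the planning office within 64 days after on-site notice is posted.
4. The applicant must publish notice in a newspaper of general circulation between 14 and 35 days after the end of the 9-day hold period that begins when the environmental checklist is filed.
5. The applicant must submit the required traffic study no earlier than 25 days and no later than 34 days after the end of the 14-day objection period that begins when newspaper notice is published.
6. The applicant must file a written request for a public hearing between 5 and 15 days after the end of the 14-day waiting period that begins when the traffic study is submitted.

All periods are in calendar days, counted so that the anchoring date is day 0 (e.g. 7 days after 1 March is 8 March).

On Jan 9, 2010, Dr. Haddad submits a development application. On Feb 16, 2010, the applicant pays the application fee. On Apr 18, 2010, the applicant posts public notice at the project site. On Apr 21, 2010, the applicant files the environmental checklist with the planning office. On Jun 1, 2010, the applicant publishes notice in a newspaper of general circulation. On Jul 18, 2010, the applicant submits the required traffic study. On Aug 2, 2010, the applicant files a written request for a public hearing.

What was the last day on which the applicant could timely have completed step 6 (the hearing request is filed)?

The traffic study is submitted on Jul 18, 2010; the 14-day waiting period therefore ends Aug 1, 2010, and step 6 runs from that date. The window is 5–15 days after Aug 1, 2010; it closes on Aug 16, 2010.

Aug 16, 2010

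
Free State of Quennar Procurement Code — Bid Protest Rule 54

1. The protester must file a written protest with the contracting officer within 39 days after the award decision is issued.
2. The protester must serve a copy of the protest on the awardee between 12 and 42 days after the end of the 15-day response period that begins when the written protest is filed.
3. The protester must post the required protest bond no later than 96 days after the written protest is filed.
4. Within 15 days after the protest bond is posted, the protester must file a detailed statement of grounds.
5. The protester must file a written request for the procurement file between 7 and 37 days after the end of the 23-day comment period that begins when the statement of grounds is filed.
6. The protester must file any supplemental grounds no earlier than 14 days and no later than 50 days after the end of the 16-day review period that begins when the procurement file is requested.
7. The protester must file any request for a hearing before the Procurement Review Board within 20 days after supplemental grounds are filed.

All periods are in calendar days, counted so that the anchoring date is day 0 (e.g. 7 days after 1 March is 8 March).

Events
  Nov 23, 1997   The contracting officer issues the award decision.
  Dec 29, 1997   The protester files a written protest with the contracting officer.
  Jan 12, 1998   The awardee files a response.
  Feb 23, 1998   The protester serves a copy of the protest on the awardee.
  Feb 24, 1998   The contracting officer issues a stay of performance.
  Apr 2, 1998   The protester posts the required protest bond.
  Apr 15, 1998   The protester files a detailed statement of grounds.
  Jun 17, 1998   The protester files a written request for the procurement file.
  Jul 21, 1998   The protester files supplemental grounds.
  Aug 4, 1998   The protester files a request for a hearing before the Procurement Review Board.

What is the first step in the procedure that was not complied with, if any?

Step 5

(1) due by Nov 23, 1997 + 39 days = Jan 1, 1998; completed Dec 29, 1997, before the deadline.
(2) the permitted window runs from Jan 13, 1998 + 12 = Jan 25, 1998 to Jan 13, 1998 + 42 = Feb 24, 1998; Feb 23, 1998 falls inside that range.
(3) due by Dec 29, 1997 + 96 days = Apr 4, 1998; done Apr 2, 1998 — timely.
(4) due by Apr 2, 1998 + 15 days = Apr 17, 1998; done Apr 15, 1998 — timely.
(5) the permitted window runs from May 8, 1998 + 7 = May 15, 1998 to May 8, 1998 + 37 = Jun 14, 1998; Jun 17, 1998 is 3 days past the end of the window.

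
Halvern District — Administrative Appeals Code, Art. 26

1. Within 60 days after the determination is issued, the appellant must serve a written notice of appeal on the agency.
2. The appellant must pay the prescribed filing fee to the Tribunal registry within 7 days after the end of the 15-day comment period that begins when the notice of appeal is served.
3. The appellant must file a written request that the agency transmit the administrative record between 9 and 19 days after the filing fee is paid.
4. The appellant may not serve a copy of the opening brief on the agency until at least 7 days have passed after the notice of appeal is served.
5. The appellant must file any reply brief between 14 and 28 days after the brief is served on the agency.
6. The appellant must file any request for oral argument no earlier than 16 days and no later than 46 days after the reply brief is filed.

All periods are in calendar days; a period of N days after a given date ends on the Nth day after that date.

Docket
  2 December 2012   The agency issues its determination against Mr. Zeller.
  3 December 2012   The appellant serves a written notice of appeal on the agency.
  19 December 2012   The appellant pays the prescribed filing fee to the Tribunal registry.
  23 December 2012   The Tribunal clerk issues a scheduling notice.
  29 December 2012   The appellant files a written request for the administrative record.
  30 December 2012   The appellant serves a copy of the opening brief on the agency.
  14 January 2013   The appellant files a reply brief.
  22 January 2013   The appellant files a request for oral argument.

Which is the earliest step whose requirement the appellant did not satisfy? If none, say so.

Step 6

(1) due by 2 December 2012 + 60 days = 31 January 2013; done 3 December 2012 — timely.
(2) due by 18 December 2012 + 7 days = 25 December 2012; completed 19 December 2012, before the deadline.
(3) the permitted window runs from 19 December 2012 + 9 = 28 December 2012 to 19 December 2012 + 19 = 7 January 2013; done 29 December 2012 — within the window.
(4) permitted from 3 December 2012 + 7 days = 10 December 2012 onward; done 30 December 2012, after the minimum wait.
(5) the permitted window runs from 30 December 2012 + 14 = 13 January 2013 to 30 December 2012 + 28 = 27 January 2013; done 14 January 2013 — within the window.
(6) the permitted window runs from 14 January 2013 + 16 = 30 January 2013 to 14 January 2013 + 46 = 1 March 2013; done 22 January 2013 — 8 days before the window opened.
Later steps need not be reached.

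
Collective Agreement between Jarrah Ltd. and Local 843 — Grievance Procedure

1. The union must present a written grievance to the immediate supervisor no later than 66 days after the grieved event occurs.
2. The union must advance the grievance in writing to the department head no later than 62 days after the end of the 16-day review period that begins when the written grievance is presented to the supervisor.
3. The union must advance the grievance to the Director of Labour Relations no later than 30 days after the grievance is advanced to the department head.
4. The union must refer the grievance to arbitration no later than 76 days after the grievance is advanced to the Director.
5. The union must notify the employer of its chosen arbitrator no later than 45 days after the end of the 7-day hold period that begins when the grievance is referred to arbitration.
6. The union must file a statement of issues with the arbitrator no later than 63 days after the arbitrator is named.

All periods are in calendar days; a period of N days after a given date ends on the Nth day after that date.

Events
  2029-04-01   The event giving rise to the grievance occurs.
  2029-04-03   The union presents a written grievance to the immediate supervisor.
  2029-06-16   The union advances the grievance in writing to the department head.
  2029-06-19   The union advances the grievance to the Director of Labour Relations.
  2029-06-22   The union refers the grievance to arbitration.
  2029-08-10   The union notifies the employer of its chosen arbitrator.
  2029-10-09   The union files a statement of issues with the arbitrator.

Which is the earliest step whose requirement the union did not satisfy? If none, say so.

(1) due by 2029-04-01 + 66 days = 2029-06-06; 2029-04-03 is within that limit.
(2) due by 2029-04-19 + 62 days = 2029-06-20; completed 2029-06-16, before the deadline.
(3) due by 2029-06-16 + 30 days = 2029-07-16; 2029-06-19 is within that limit.
(4) due by 2029-06-19 + 76 days = 2029-09-03; 2029-06-22 is within that limit.
(5) due by 2029-06-29 + 45 days = 2029-08-13; done 2029-08-10 — timely.
(6) due by 2029-08-10 + 63 days = 2029-10-12; done 2029-10-09 — timely.

None — every step was satisfied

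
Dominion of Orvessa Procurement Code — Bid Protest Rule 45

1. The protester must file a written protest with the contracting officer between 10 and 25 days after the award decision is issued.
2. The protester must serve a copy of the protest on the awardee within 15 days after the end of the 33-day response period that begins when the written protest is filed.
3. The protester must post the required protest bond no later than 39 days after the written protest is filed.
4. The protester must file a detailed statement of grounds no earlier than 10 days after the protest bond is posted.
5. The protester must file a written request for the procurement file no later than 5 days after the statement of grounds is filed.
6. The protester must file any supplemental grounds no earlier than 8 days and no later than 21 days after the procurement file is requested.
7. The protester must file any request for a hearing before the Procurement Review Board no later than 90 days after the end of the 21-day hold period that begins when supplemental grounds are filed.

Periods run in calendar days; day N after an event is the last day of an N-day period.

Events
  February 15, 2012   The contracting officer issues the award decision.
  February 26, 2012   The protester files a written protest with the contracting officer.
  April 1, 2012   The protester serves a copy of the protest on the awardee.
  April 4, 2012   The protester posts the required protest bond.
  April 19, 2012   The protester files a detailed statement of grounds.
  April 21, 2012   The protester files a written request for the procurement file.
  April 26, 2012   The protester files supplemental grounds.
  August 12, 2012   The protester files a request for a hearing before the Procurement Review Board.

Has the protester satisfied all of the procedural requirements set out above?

No

Step 1: the window is 10–25 days after February 15, 2012 (when the award decision is issued), so February 25, 2012 through March 11, 2012; done February 26, 2012, which is between those dates.
Step 2: 15 days after March 30, 2012 (end of the 33-day response period, which began when the written protest is filed on February 26, 2012) is April 14, 2012; April 1, 2012 is within that limit.
Step 3: 39 days after February 26, 2012 (when the written protest is filed) is April 5, 2012; done April 4, 2012 — timely.
Step 4: the earliest permitted date is 10 days after April 4, 2012 (when the protest bond is posted), i.e. April 14, 2012; done April 19, 2012, after the minimum wait.
Step 5: 5 days after April 19, 2012 (when the statement of grounds is filed) is April 24, 2012; completed April 21, 2012, before the deadline.
Step 6: the window is 8–21 days after April 21, 2012 (when the procurement file is requested), so April 29, 2012 through May 12, 2012; done April 26, 2012 — 3 days before the window opened.
Later steps need not be reached.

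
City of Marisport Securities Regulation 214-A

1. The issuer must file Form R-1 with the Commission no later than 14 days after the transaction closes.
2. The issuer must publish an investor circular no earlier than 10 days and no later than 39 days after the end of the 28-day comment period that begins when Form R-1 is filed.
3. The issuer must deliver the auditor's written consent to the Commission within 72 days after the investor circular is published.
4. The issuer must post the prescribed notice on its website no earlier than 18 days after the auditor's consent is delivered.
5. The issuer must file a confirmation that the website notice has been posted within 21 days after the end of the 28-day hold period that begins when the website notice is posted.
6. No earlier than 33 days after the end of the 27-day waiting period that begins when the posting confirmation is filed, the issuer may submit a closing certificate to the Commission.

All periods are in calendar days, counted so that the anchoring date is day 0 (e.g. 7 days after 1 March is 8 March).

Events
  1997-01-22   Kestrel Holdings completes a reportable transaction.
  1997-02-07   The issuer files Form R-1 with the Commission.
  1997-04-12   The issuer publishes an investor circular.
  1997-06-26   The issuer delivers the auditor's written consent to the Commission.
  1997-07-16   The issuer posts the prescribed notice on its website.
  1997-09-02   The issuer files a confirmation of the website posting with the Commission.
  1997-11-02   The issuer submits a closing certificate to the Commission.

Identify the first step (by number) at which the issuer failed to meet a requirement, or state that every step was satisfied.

Step 1: 14 days after 1997-01-22 (when the transaction closes) is 1997-02-05; 1997-02-07 misses that deadline by 2 days.
The procedure was therefore not followed at step 1.

Step 1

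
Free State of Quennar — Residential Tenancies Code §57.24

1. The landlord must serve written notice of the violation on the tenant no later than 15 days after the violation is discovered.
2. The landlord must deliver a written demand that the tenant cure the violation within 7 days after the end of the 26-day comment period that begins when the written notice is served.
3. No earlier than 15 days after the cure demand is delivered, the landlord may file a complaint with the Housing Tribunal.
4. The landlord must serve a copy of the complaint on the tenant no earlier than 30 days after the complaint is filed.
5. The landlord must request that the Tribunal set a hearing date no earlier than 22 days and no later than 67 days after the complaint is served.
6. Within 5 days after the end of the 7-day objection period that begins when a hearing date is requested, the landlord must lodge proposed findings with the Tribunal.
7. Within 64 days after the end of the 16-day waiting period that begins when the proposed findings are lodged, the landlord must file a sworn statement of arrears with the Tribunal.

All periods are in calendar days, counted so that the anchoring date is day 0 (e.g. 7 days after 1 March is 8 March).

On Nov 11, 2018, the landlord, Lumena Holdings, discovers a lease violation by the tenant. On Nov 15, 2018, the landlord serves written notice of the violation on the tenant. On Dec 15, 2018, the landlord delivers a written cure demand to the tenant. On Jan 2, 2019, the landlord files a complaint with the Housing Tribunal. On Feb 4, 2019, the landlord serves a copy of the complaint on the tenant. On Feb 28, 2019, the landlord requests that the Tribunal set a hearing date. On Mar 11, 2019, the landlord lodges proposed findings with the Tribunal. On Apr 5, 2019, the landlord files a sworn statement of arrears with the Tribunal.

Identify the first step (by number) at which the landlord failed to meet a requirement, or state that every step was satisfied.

None — every step was satisfied

Step 1: 15 days after Nov 11, 2018 (when the violation is discovered) is Nov 26, 2018; done Nov 15, 2018 — timely.
Step 2: 7 days after Dec 11, 2018 (end of the 26-day comment period, which began when the written notice is served on Nov 15, 2018) is Dec 18, 2018; done Dec 15, 2018 — timely.
Step 3: the earliest permitted date is 15 days after Dec 15, 2018 (when the cure demand is delivered), i.e. Dec 30, 2018; done Jan 2, 2019 — permitted.
Step 4: the earliest permitted date is 30 days after Jan 2, 2019 (when the complaint is filed), i.e. Feb 1, 2019; Feb 4, 2019 is on or after that date.
Step 5: the window is 22–67 days after Feb 4, 2019 (when the complaint is served), so Feb 26, 2019 through Apr 12, 2019; done Feb 28, 2019 — within the window.
Step 6: 5 days after Mar 7, 2019 (end of the 7-day objection period, which began when a hearing date is requested on Feb 28, 2019) is Mar 12, 2019; Mar 11, 2019 is within that limit.
Step 7: 64 days after Mar 27, 2019 (end of the 16-day waiting period, which began when the proposed findings are lodged on Mar 11, 2019) is May 30, 2019; Apr 5, 2019 is within that limit.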